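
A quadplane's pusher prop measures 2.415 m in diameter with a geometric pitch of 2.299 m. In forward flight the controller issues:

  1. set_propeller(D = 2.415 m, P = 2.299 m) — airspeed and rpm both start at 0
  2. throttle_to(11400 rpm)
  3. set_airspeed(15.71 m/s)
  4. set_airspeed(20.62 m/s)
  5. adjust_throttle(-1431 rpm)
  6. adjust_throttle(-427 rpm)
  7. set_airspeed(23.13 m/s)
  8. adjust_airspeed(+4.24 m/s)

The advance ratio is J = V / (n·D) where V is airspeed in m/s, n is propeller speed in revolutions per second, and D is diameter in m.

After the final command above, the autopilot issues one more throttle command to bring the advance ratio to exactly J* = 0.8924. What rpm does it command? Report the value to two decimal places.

set_propeller: D = 2.415 m, P = 2.299 m (p = P/D = 0.951967); state ← (V=0, rpm=0)
throttle_to(11400): rpm ← 11400
set_airspeed(15.71): V ← 15.71 m/s
set_airspeed(20.62): V ← 20.62 m/s
adjust_throttle(-1431): rpm ← 11400 -1431 = 9969
adjust_throttle(-427): rpm ← 9969 -427 = 9542
set_airspeed(23.13): V ← 23.13 m/s
adjust_airspeed(+4.24): V ← 23.13 +4.24 = 27.37 m/s
final state: V = 27.37 m/s, rpm = 9542 → n = rpm/60 = 159.033333 rev/s
target J* = 0.8924; solve J* = V/(n·D) for n: n = V/(J*·D) = 27.37/(0.8924 × 2.415) = 12.699836 rev/s
rpm = 60·n = 761.990139

rpm = 761.99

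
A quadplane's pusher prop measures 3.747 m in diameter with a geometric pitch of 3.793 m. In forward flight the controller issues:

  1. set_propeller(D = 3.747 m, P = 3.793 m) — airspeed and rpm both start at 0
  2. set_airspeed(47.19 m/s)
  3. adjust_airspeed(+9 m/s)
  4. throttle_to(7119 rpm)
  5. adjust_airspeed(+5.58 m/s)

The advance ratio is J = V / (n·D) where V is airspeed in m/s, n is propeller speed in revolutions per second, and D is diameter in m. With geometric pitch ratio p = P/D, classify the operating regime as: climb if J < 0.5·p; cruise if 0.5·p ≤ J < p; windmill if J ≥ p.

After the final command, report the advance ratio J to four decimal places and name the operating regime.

J = 0.1389, regime = climb

set_propeller: D = 3.747 m, P = 3.793 m (p = P/D = 1.012276); state ← (V=0, rpm=0)
set_airspeed(47.19): V ← 47.19 m/s
adjust_airspeed(+9): V ← 47.19 +9 = 56.19 m/s
throttle_to(7119): rpm ← 7119
adjust_airspeed(+5.58): V ← 56.19 +5.58 = 61.77 m/s
final state: V = 61.77 m/s, rpm = 7119 → n = rpm/60 = 118.650000 rev/s
J = V / (n·D) = 61.77 / (118.650000 × 3.747) = 0.138940
regime bands: climb J<0.5061 | cruise [0.5061, 1.0123) | windmill J≥1.0123
J = 0.1389 → climb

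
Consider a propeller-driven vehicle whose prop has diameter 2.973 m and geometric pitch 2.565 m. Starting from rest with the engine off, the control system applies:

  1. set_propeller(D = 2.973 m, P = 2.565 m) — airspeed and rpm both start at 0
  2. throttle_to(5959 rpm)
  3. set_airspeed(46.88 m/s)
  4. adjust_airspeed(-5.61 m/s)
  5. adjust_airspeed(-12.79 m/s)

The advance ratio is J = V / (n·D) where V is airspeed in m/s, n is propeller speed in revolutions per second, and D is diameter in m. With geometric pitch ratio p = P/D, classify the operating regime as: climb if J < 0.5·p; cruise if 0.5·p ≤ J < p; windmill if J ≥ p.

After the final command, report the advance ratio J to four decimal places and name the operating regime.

set_propeller: D = 2.973 m, P = 2.565 m (p = P/D = 0.862765); state ← (V=0, rpm=0)
throttle_to(5959): rpm ← 5959
set_airspeed(46.88): V ← 46.88 m/s
adjust_airspeed(-5.61): V ← 46.88 -5.61 = 41.27 m/s
adjust_airspeed(-12.79): V ← 41.27 -12.79 = 28.48 m/s
final state: V = 28.48 m/s, rpm = 5959 → n = rpm/60 = 99.316667 rev/s
J = V / (n·D) = 28.48 / (99.316667 × 2.973) = 0.096455
regime bands: climb J<0.4314 | cruise [0.4314, 0.8628) | windmill J≥0.8628
J = 0.0965 → climb

J = 0.0965, regime = climb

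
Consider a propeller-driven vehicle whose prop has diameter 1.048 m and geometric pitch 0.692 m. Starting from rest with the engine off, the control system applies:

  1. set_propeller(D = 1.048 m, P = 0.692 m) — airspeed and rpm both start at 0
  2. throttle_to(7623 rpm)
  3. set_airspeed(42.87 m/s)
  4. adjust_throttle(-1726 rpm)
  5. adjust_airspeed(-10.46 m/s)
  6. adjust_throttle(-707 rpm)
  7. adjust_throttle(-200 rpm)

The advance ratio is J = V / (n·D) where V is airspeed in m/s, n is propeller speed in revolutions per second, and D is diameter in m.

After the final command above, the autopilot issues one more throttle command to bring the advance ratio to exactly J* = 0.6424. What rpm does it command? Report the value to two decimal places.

set_propeller: D = 1.048 m, P = 0.692 m (p = P/D = 0.660305); state ← (V=0, rpm=0)
throttle_to(7623): rpm ← 7623
set_airspeed(42.87): V ← 42.87 m/s
adjust_throttle(-1726): rpm ← 7623 -1726 = 5897
adjust_airspeed(-10.46): V ← 42.87 -10.46 = 32.41 m/s
adjust_throttle(-707): rpm ← 5897 -707 = 5190
adjust_throttle(-200): rpm ← 5190 -200 = 4990
final state: V = 32.41 m/s, rpm = 4990 → n = rpm/60 = 83.166667 rev/s
target J* = 0.6424; solve J* = V/(n·D) for n: n = V/(J*·D) = 32.41/(0.6424 × 1.048) = 48.140680 rev/s
rpm = 60·n = 2888.440771

rpm = 2888.44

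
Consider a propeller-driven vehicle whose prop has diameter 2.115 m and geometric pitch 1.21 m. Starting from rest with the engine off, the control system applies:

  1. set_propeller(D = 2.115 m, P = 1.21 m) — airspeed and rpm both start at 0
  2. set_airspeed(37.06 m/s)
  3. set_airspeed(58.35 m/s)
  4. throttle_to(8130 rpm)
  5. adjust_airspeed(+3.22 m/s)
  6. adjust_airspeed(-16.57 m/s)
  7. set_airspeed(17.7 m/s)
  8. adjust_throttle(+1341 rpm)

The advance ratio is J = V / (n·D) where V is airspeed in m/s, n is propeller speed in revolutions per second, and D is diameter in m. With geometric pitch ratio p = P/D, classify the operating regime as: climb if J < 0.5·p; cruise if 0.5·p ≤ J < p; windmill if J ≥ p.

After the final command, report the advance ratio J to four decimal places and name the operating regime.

set_propeller: D = 2.115 m, P = 1.21 m (p = P/D = 0.572104); state ← (V=0, rpm=0)
set_airspeed(37.06): V ← 37.06 m/s
set_airspeed(58.35): V ← 58.35 m/s
throttle_to(8130): rpm ← 8130
adjust_airspeed(+3.22): V ← 58.35 +3.22 = 61.57 m/s
adjust_airspeed(-16.57): V ← 61.57 -16.57 = 45 m/s
set_airspeed(17.7): V ← 17.7 m/s
adjust_throttle(+1341): rpm ← 8130 +1341 = 9471
final state: V = 17.7 m/s, rpm = 9471 → n = rpm/60 = 157.850000 rev/s
J = V / (n·D) = 17.7 / (157.850000 × 2.115) = 0.053017
regime bands: climb J<0.2861 | cruise [0.2861, 0.5721) | windmill J≥0.5721
J = 0.0530 → climb

J = 0.0530, regime = climb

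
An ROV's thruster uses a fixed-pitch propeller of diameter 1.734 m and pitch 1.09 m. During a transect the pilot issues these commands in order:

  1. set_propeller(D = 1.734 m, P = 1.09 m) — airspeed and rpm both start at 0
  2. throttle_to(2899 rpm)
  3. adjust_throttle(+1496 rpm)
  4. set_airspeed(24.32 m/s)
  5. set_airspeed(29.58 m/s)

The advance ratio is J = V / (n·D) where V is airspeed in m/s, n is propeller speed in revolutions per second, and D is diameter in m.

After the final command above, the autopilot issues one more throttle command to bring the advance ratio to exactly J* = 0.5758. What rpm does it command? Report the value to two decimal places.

set_propeller: D = 1.734 m, P = 1.09 m (p = P/D = 0.628604); state ← (V=0, rpm=0)
throttle_to(2899): rpm ← 2899
adjust_throttle(+1496): rpm ← 2899 +1496 = 4395
set_airspeed(24.32): V ← 24.32 m/s
set_airspeed(29.58): V ← 29.58 m/s
final state: V = 29.58 m/s, rpm = 4395 → n = rpm/60 = 73.250000 rev/s
target J* = 0.5758; solve J* = V/(n·D) for n: n = V/(J*·D) = 29.58/(0.5758 × 1.734) = 29.626300 rev/s
rpm = 60·n = 1777.577999

rpm = 1777.58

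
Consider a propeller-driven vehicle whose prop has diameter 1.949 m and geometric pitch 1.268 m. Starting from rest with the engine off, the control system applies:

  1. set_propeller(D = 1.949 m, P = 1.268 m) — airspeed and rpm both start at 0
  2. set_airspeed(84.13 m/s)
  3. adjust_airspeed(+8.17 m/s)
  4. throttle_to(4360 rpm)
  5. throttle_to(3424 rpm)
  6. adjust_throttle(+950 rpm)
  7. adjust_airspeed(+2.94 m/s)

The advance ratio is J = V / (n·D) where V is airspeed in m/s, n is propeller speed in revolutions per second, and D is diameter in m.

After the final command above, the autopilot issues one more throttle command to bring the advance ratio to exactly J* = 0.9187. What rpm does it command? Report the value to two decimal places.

rpm = 3191.43

set_propeller: D = 1.949 m, P = 1.268 m (p = P/D = 0.650590); state ← (V=0, rpm=0)
set_airspeed(84.13): V ← 84.13 m/s
adjust_airspeed(+8.17): V ← 84.13 +8.17 = 92.3 m/s
throttle_to(4360): rpm ← 4360
throttle_to(3424): rpm ← 3424
adjust_throttle(+950): rpm ← 3424 +950 = 4374
adjust_airspeed(+2.94): V ← 92.3 +2.94 = 95.24 m/s
final state: V = 95.24 m/s, rpm = 4374 → n = rpm/60 = 72.900000 rev/s
target J* = 0.9187; solve J* = V/(n·D) for n: n = V/(J*·D) = 95.24/(0.9187 × 1.949) = 53.190470 rev/s
rpm = 60·n = 3191.428225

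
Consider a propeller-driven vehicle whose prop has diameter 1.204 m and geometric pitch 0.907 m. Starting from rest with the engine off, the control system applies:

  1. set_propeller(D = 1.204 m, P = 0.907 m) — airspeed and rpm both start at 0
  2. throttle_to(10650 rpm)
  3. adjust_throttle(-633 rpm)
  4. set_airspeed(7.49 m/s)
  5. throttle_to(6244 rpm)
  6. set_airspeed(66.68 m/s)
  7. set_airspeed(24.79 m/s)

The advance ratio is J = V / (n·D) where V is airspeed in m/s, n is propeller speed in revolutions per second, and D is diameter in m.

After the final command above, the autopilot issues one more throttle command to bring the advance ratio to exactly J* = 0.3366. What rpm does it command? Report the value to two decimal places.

rpm = 3670.18

set_propeller: D = 1.204 m, P = 0.907 m (p = P/D = 0.753322); state ← (V=0, rpm=0)
throttle_to(10650): rpm ← 10650
adjust_throttle(-633): rpm ← 10650 -633 = 10017
set_airspeed(7.49): V ← 7.49 m/s
throttle_to(6244): rpm ← 6244
set_airspeed(66.68): V ← 66.68 m/s
set_airspeed(24.79): V ← 24.79 m/s
final state: V = 24.79 m/s, rpm = 6244 → n = rpm/60 = 104.066667 rev/s
target J* = 0.3366; solve J* = V/(n·D) for n: n = V/(J*·D) = 24.79/(0.3366 × 1.204) = 61.169641 rev/s
rpm = 60·n = 3670.178431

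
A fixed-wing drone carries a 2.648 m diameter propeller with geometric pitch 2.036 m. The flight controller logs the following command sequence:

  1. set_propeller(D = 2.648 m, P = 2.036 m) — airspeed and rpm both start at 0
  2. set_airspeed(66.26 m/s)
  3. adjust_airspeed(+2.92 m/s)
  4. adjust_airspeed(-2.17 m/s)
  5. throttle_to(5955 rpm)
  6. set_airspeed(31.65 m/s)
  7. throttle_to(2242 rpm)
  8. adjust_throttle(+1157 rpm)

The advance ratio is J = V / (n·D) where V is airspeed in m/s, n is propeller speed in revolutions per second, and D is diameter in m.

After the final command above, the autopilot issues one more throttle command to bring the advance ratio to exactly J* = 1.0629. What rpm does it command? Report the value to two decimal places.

rpm = 674.71

set_propeller: D = 2.648 m, P = 2.036 m (p = P/D = 0.768882); state ← (V=0, rpm=0)
set_airspeed(66.26): V ← 66.26 m/s
adjust_airspeed(+2.92): V ← 66.26 +2.92 = 69.18 m/s
adjust_airspeed(-2.17): V ← 69.18 -2.17 = 67.01 m/s
throttle_to(5955): rpm ← 5955
set_airspeed(31.65): V ← 31.65 m/s
throttle_to(2242): rpm ← 2242
adjust_throttle(+1157): rpm ← 2242 +1157 = 3399
final state: V = 31.65 m/s, rpm = 3399 → n = rpm/60 = 56.650000 rev/s
target J* = 1.0629; solve J* = V/(n·D) for n: n = V/(J*·D) = 31.65/(1.0629 × 2.648) = 11.245100 rev/s
rpm = 60·n = 674.706007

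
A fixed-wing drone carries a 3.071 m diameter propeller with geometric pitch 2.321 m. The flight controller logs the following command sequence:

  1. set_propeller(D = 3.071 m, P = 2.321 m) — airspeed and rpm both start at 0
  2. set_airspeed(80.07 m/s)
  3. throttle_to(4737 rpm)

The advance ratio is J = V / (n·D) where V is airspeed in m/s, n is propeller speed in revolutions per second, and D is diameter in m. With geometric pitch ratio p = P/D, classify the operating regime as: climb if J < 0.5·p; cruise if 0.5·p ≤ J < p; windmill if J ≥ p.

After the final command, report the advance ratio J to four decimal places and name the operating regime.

J = 0.3302, regime = climb

set_propeller: D = 3.071 m, P = 2.321 m (p = P/D = 0.755780); state ← (V=0, rpm=0)
set_airspeed(80.07): V ← 80.07 m/s
throttle_to(4737): rpm ← 4737
final state: V = 80.07 m/s, rpm = 4737 → n = rpm/60 = 78.950000 rev/s
J = V / (n·D) = 80.07 / (78.950000 × 3.071) = 0.330246
regime bands: climb J<0.3779 | cruise [0.3779, 0.7558) | windmill J≥0.7558
J = 0.3302 → climb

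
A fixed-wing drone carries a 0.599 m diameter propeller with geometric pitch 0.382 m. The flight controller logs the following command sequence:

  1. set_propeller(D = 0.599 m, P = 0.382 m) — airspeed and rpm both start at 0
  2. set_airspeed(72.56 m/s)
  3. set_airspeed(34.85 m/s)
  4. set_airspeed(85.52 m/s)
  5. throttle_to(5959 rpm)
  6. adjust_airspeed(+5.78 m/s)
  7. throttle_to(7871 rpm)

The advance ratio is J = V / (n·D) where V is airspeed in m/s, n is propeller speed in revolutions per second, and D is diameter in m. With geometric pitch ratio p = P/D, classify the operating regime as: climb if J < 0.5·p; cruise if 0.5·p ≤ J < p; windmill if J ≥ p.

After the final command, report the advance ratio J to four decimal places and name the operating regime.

J = 1.1619, regime = windmill

set_propeller: D = 0.599 m, P = 0.382 m (p = P/D = 0.637730); state ← (V=0, rpm=0)
set_airspeed(72.56): V ← 72.56 m/s
set_airspeed(34.85): V ← 34.85 m/s
set_airspeed(85.52): V ← 85.52 m/s
throttle_to(5959): rpm ← 5959
adjust_airspeed(+5.78): V ← 85.52 +5.78 = 91.3 m/s
throttle_to(7871): rpm ← 7871
final state: V = 91.3 m/s, rpm = 7871 → n = rpm/60 = 131.183333 rev/s
J = V / (n·D) = 91.3 / (131.183333 × 0.599) = 1.161891
regime bands: climb J<0.3189 | cruise [0.3189, 0.6377) | windmill J≥0.6377
J = 1.1619 → windmill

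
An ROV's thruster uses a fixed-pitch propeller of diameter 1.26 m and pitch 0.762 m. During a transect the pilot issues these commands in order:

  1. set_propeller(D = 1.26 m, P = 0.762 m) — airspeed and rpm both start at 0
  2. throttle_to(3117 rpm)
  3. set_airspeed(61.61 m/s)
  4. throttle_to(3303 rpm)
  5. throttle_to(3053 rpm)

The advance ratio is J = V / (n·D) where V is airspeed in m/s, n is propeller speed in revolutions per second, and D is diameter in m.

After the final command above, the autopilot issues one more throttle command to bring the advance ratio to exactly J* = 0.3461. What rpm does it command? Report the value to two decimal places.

rpm = 8476.77

set_propeller: D = 1.26 m, P = 0.762 m (p = P/D = 0.604762); state ← (V=0, rpm=0)
throttle_to(3117): rpm ← 3117
set_airspeed(61.61): V ← 61.61 m/s
throttle_to(3303): rpm ← 3303
throttle_to(3053): rpm ← 3053
final state: V = 61.61 m/s, rpm = 3053 → n = rpm/60 = 50.883333 rev/s
target J* = 0.3461; solve J* = V/(n·D) for n: n = V/(J*·D) = 61.61/(0.3461 × 1.26) = 141.279472 rev/s
rpm = 60·n = 8476.768344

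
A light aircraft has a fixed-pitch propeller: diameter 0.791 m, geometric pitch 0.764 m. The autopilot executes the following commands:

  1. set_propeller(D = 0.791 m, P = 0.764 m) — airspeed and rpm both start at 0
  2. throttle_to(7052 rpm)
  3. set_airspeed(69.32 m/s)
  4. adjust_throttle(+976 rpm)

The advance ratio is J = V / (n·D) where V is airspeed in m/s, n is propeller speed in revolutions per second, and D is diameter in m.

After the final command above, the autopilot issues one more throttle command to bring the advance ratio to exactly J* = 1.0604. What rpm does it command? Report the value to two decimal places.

rpm = 4958.65

set_propeller: D = 0.791 m, P = 0.764 m (p = P/D = 0.965866); state ← (V=0, rpm=0)
throttle_to(7052): rpm ← 7052
set_airspeed(69.32): V ← 69.32 m/s
adjust_throttle(+976): rpm ← 7052 +976 = 8028
final state: V = 69.32 m/s, rpm = 8028 → n = rpm/60 = 133.800000 rev/s
target J* = 1.0604; solve J* = V/(n·D) for n: n = V/(J*·D) = 69.32/(1.0604 × 0.791) = 82.644195 rev/s
rpm = 60·n = 4958.651674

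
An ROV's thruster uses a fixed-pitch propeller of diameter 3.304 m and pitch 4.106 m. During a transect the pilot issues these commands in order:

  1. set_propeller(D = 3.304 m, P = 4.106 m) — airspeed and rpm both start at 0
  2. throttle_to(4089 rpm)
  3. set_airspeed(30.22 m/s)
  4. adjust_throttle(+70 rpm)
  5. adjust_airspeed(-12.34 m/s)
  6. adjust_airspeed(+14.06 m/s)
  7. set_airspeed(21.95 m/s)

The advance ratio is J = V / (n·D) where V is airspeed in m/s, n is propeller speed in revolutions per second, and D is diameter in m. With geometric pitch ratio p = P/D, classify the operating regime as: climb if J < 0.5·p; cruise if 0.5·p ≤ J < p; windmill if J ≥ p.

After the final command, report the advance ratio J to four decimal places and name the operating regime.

J = 0.0958, regime = climb

set_propeller: D = 3.304 m, P = 4.106 m (p = P/D = 1.242736); state ← (V=0, rpm=0)
throttle_to(4089): rpm ← 4089
set_airspeed(30.22): V ← 30.22 m/s
adjust_throttle(+70): rpm ← 4089 +70 = 4159
adjust_airspeed(-12.34): V ← 30.22 -12.34 = 17.88 m/s
adjust_airspeed(+14.06): V ← 17.88 +14.06 = 31.94 m/s
set_airspeed(21.95): V ← 21.95 m/s
final state: V = 21.95 m/s, rpm = 4159 → n = rpm/60 = 69.316667 rev/s
J = V / (n·D) = 21.95 / (69.316667 × 3.304) = 0.095842
regime bands: climb J<0.6214 | cruise [0.6214, 1.2427) | windmill J≥1.2427
J = 0.0958 → climb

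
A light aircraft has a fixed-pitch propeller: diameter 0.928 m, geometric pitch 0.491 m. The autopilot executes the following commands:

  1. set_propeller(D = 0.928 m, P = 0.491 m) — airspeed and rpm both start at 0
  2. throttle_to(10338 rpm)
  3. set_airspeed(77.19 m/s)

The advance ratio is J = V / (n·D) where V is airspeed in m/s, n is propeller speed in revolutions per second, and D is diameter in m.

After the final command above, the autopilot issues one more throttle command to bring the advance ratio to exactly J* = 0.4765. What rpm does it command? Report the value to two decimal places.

rpm = 10473.73

set_propeller: D = 0.928 m, P = 0.491 m (p = P/D = 0.529095); state ← (V=0, rpm=0)
throttle_to(10338): rpm ← 10338
set_airspeed(77.19): V ← 77.19 m/s
final state: V = 77.19 m/s, rpm = 10338 → n = rpm/60 = 172.300000 rev/s
target J* = 0.4765; solve J* = V/(n·D) for n: n = V/(J*·D) = 77.19/(0.4765 × 0.928) = 174.562181 rev/s
rpm = 60·n = 10473.730868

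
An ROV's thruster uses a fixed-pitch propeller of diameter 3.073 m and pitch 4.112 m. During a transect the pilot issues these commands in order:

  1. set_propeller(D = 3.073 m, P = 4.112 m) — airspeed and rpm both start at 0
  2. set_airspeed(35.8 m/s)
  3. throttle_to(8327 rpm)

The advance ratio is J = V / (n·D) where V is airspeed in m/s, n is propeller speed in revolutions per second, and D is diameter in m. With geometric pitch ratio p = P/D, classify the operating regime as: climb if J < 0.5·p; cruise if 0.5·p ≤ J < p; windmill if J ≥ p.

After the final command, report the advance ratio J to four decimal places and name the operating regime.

J = 0.0839, regime = climb

set_propeller: D = 3.073 m, P = 4.112 m (p = P/D = 1.338106); state ← (V=0, rpm=0)
set_airspeed(35.8): V ← 35.8 m/s
throttle_to(8327): rpm ← 8327
final state: V = 35.8 m/s, rpm = 8327 → n = rpm/60 = 138.783333 rev/s
J = V / (n·D) = 35.8 / (138.783333 × 3.073) = 0.083943
regime bands: climb J<0.6691 | cruise [0.6691, 1.3381) | windmill J≥1.3381
J = 0.0839 → climb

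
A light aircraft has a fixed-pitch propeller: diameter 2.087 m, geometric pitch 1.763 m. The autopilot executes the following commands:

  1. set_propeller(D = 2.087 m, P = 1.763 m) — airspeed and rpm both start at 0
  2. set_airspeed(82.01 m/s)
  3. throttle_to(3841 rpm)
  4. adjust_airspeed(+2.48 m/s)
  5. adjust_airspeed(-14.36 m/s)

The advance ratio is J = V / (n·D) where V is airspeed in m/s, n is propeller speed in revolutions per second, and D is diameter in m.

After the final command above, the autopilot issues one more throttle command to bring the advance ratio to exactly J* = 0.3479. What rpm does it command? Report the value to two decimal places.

set_propeller: D = 2.087 m, P = 1.763 m (p = P/D = 0.844753); state ← (V=0, rpm=0)
set_airspeed(82.01): V ← 82.01 m/s
throttle_to(3841): rpm ← 3841
adjust_airspeed(+2.48): V ← 82.01 +2.48 = 84.49 m/s
adjust_airspeed(-14.36): V ← 84.49 -14.36 = 70.13 m/s
final state: V = 70.13 m/s, rpm = 3841 → n = rpm/60 = 64.016667 rev/s
target J* = 0.3479; solve J* = V/(n·D) for n: n = V/(J*·D) = 70.13/(0.3479 × 2.087) = 96.588842 rev/s
rpm = 60·n = 5795.330543

rpm = 5795.33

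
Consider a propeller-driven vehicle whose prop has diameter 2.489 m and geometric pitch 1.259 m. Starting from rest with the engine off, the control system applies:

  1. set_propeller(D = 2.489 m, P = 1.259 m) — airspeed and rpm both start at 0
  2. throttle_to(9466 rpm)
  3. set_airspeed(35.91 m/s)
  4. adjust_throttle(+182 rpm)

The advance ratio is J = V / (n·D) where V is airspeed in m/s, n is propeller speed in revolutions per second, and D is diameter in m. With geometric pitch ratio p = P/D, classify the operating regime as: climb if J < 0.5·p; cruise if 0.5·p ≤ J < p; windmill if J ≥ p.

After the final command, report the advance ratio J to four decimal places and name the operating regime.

set_propeller: D = 2.489 m, P = 1.259 m (p = P/D = 0.505826); state ← (V=0, rpm=0)
throttle_to(9466): rpm ← 9466
set_airspeed(35.91): V ← 35.91 m/s
adjust_throttle(+182): rpm ← 9466 +182 = 9648
final state: V = 35.91 m/s, rpm = 9648 → n = rpm/60 = 160.800000 rev/s
J = V / (n·D) = 35.91 / (160.800000 × 2.489) = 0.089723
regime bands: climb J<0.2529 | cruise [0.2529, 0.5058) | windmill J≥0.5058
J = 0.0897 → climb

J = 0.0897, regime = climb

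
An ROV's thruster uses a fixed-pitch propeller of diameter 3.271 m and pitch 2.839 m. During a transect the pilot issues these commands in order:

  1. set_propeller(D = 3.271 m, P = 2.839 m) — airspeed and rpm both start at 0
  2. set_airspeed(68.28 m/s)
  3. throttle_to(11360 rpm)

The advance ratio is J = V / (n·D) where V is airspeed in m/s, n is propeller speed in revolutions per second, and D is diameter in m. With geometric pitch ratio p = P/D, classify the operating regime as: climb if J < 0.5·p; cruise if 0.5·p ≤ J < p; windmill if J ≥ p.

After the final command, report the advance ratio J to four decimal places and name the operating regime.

J = 0.1103, regime = climb

set_propeller: D = 3.271 m, P = 2.839 m (p = P/D = 0.867930); state ← (V=0, rpm=0)
set_airspeed(68.28): V ← 68.28 m/s
throttle_to(11360): rpm ← 11360
final state: V = 68.28 m/s, rpm = 11360 → n = rpm/60 = 189.333333 rev/s
J = V / (n·D) = 68.28 / (189.333333 × 3.271) = 0.110252
regime bands: climb J<0.4340 | cruise [0.4340, 0.8679) | windmill J≥0.8679
J = 0.1103 → climb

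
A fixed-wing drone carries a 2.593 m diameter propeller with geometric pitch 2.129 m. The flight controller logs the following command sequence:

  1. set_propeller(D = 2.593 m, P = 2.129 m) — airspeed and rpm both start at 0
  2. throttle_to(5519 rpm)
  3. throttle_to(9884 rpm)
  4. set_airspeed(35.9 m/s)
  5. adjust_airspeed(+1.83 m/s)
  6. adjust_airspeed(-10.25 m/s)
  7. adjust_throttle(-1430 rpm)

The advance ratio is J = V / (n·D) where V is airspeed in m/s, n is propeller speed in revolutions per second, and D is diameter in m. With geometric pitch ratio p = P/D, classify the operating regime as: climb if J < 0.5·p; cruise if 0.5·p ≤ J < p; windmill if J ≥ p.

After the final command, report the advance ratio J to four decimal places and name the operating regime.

J = 0.0752, regime = climb

set_propeller: D = 2.593 m, P = 2.129 m (p = P/D = 0.821057); state ← (V=0, rpm=0)
throttle_to(5519): rpm ← 5519
throttle_to(9884): rpm ← 9884
set_airspeed(35.9): V ← 35.9 m/s
adjust_airspeed(+1.83): V ← 35.9 +1.83 = 37.73 m/s
adjust_airspeed(-10.25): V ← 37.73 -10.25 = 27.48 m/s
adjust_throttle(-1430): rpm ← 9884 -1430 = 8454
final state: V = 27.48 m/s, rpm = 8454 → n = rpm/60 = 140.900000 rev/s
J = V / (n·D) = 27.48 / (140.900000 × 2.593) = 0.075215
regime bands: climb J<0.4105 | cruise [0.4105, 0.8211) | windmill J≥0.8211
J = 0.0752 → climb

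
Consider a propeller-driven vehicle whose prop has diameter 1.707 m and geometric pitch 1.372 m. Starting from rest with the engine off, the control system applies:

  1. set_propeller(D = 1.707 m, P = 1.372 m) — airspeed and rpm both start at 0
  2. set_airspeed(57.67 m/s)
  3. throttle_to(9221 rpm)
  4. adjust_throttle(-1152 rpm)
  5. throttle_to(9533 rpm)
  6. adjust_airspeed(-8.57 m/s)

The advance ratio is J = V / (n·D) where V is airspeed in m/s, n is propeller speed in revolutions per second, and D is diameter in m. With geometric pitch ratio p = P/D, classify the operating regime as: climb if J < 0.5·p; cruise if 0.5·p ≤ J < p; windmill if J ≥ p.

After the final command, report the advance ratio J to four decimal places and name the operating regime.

set_propeller: D = 1.707 m, P = 1.372 m (p = P/D = 0.803749); state ← (V=0, rpm=0)
set_airspeed(57.67): V ← 57.67 m/s
throttle_to(9221): rpm ← 9221
adjust_throttle(-1152): rpm ← 9221 -1152 = 8069
throttle_to(9533): rpm ← 9533
adjust_airspeed(-8.57): V ← 57.67 -8.57 = 49.1 m/s
final state: V = 49.1 m/s, rpm = 9533 → n = rpm/60 = 158.883333 rev/s
J = V / (n·D) = 49.1 / (158.883333 × 1.707) = 0.181038
regime bands: climb J<0.4019 | cruise [0.4019, 0.8037) | windmill J≥0.8037
J = 0.1810 → climb

J = 0.1810, regime = climb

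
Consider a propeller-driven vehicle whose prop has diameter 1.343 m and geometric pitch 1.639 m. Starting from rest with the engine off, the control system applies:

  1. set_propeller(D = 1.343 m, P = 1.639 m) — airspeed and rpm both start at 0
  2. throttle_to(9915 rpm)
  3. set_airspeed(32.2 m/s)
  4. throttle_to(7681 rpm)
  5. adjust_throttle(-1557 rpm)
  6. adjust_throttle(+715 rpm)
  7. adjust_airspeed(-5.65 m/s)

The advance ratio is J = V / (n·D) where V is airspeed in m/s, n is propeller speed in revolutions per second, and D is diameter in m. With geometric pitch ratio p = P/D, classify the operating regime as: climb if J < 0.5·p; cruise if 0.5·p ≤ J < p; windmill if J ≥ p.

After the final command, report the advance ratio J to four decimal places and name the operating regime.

J = 0.1734, regime = climb

set_propeller: D = 1.343 m, P = 1.639 m (p = P/D = 1.220402); state ← (V=0, rpm=0)
throttle_to(9915): rpm ← 9915
set_airspeed(32.2): V ← 32.2 m/s
throttle_to(7681): rpm ← 7681
adjust_throttle(-1557): rpm ← 7681 -1557 = 6124
adjust_throttle(+715): rpm ← 6124 +715 = 6839
adjust_airspeed(-5.65): V ← 32.2 -5.65 = 26.55 m/s
final state: V = 26.55 m/s, rpm = 6839 → n = rpm/60 = 113.983333 rev/s
J = V / (n·D) = 26.55 / (113.983333 × 1.343) = 0.173439
regime bands: climb J<0.6102 | cruise [0.6102, 1.2204) | windmill J≥1.2204
J = 0.1734 → climb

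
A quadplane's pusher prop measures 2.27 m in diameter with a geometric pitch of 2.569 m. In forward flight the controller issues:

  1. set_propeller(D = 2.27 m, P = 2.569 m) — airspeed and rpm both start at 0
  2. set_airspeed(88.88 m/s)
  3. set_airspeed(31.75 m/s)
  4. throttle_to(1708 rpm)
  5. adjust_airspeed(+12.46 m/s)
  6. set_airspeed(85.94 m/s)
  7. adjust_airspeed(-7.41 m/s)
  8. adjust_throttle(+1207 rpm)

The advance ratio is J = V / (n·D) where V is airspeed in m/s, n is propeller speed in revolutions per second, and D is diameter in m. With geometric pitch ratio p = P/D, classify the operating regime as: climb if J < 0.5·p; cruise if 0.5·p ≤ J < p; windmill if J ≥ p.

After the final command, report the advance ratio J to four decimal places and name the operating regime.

set_propeller: D = 2.27 m, P = 2.569 m (p = P/D = 1.131718); state ← (V=0, rpm=0)
set_airspeed(88.88): V ← 88.88 m/s
set_airspeed(31.75): V ← 31.75 m/s
throttle_to(1708): rpm ← 1708
adjust_airspeed(+12.46): V ← 31.75 +12.46 = 44.21 m/s
set_airspeed(85.94): V ← 85.94 m/s
adjust_airspeed(-7.41): V ← 85.94 -7.41 = 78.53 m/s
adjust_throttle(+1207): rpm ← 1708 +1207 = 2915
final state: V = 78.53 m/s, rpm = 2915 → n = rpm/60 = 48.583333 rev/s
J = V / (n·D) = 78.53 / (48.583333 × 2.27) = 0.712070
regime bands: climb J<0.5659 | cruise [0.5659, 1.1317) | windmill J≥1.1317
J = 0.7121 → cruise

J = 0.7121, regime = cruise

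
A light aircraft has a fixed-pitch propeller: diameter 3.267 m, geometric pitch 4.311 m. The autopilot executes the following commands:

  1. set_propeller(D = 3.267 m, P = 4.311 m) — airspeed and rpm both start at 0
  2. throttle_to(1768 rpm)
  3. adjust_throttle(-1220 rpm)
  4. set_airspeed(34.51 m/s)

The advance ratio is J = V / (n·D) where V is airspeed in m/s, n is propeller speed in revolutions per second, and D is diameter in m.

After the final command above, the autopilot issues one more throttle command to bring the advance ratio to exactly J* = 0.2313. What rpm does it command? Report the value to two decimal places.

rpm = 2740.13

set_propeller: D = 3.267 m, P = 4.311 m (p = P/D = 1.319559); state ← (V=0, rpm=0)
throttle_to(1768): rpm ← 1768
adjust_throttle(-1220): rpm ← 1768 -1220 = 548
set_airspeed(34.51): V ← 34.51 m/s
final state: V = 34.51 m/s, rpm = 548 → n = rpm/60 = 9.133333 rev/s
target J* = 0.2313; solve J* = V/(n·D) for n: n = V/(J*·D) = 34.51/(0.2313 × 3.267) = 45.668862 rev/s
rpm = 60·n = 2740.131734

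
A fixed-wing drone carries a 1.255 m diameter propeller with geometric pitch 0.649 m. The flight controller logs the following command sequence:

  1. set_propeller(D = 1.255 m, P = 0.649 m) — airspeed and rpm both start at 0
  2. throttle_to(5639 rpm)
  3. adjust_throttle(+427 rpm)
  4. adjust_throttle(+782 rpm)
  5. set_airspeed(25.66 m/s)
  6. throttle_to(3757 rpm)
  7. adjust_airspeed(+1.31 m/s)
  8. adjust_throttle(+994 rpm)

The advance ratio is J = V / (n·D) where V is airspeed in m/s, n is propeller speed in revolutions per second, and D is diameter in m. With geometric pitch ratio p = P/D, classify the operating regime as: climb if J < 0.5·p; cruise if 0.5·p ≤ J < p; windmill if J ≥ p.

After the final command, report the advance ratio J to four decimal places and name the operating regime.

set_propeller: D = 1.255 m, P = 0.649 m (p = P/D = 0.517131); state ← (V=0, rpm=0)
throttle_to(5639): rpm ← 5639
adjust_throttle(+427): rpm ← 5639 +427 = 6066
adjust_throttle(+782): rpm ← 6066 +782 = 6848
set_airspeed(25.66): V ← 25.66 m/s
throttle_to(3757): rpm ← 3757
adjust_airspeed(+1.31): V ← 25.66 +1.31 = 26.97 m/s
adjust_throttle(+994): rpm ← 3757 +994 = 4751
final state: V = 26.97 m/s, rpm = 4751 → n = rpm/60 = 79.183333 rev/s
J = V / (n·D) = 26.97 / (79.183333 × 1.255) = 0.271396
regime bands: climb J<0.2586 | cruise [0.2586, 0.5171) | windmill J≥0.5171
J = 0.2714 → cruise

J = 0.2714, regime = cruise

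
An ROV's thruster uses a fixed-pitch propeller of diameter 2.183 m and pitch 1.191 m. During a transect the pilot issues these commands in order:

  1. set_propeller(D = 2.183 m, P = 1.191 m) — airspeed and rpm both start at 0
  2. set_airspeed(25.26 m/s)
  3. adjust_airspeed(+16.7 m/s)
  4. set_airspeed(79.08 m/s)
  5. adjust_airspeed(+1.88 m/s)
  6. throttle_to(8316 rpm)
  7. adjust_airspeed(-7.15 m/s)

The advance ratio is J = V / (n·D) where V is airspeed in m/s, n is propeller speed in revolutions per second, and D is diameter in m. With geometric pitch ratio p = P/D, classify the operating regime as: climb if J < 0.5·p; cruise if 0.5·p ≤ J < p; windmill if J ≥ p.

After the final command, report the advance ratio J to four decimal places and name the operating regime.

set_propeller: D = 2.183 m, P = 1.191 m (p = P/D = 0.545579); state ← (V=0, rpm=0)
set_airspeed(25.26): V ← 25.26 m/s
adjust_airspeed(+16.7): V ← 25.26 +16.7 = 41.96 m/s
set_airspeed(79.08): V ← 79.08 m/s
adjust_airspeed(+1.88): V ← 79.08 +1.88 = 80.96 m/s
throttle_to(8316): rpm ← 8316
adjust_airspeed(-7.15): V ← 80.96 -7.15 = 73.81 m/s
final state: V = 73.81 m/s, rpm = 8316 → n = rpm/60 = 138.600000 rev/s
J = V / (n·D) = 73.81 / (138.600000 × 2.183) = 0.243949
regime bands: climb J<0.2728 | cruise [0.2728, 0.5456) | windmill J≥0.5456
J = 0.2439 → climb

J = 0.2439, regime = climb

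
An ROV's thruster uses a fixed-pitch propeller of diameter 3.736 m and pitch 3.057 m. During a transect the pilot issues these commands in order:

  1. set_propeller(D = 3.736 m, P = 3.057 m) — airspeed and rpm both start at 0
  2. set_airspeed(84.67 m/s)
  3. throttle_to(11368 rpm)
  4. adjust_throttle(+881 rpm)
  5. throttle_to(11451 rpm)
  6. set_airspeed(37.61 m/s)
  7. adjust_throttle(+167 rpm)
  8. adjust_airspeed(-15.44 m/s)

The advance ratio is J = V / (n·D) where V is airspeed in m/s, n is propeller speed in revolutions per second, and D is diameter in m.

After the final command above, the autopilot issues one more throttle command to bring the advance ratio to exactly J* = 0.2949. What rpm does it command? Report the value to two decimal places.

set_propeller: D = 3.736 m, P = 3.057 m (p = P/D = 0.818255); state ← (V=0, rpm=0)
set_airspeed(84.67): V ← 84.67 m/s
throttle_to(11368): rpm ← 11368
adjust_throttle(+881): rpm ← 11368 +881 = 12249
throttle_to(11451): rpm ← 11451
set_airspeed(37.61): V ← 37.61 m/s
adjust_throttle(+167): rpm ← 11451 +167 = 11618
adjust_airspeed(-15.44): V ← 37.61 -15.44 = 22.17 m/s
final state: V = 22.17 m/s, rpm = 11618 → n = rpm/60 = 193.633333 rev/s
target J* = 0.2949; solve J* = V/(n·D) for n: n = V/(J*·D) = 22.17/(0.2949 × 3.736) = 20.122598 rev/s
rpm = 60·n = 1207.355885

rpm = 1207.36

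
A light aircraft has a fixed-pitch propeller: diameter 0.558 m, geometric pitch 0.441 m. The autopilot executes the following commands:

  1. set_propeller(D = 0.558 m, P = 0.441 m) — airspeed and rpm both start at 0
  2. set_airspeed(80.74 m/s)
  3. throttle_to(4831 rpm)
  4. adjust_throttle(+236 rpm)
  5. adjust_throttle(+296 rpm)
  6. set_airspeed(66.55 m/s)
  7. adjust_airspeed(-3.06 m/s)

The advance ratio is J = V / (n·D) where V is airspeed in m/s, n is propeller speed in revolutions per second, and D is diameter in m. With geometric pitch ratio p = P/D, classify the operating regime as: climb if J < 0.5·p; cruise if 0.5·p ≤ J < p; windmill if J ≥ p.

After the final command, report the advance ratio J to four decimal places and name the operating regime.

set_propeller: D = 0.558 m, P = 0.441 m (p = P/D = 0.790323); state ← (V=0, rpm=0)
set_airspeed(80.74): V ← 80.74 m/s
throttle_to(4831): rpm ← 4831
adjust_throttle(+236): rpm ← 4831 +236 = 5067
adjust_throttle(+296): rpm ← 5067 +296 = 5363
set_airspeed(66.55): V ← 66.55 m/s
adjust_airspeed(-3.06): V ← 66.55 -3.06 = 63.49 m/s
final state: V = 63.49 m/s, rpm = 5363 → n = rpm/60 = 89.383333 rev/s
J = V / (n·D) = 63.49 / (89.383333 × 0.558) = 1.272959
regime bands: climb J<0.3952 | cruise [0.3952, 0.7903) | windmill J≥0.7903
J = 1.2730 → windmill

J = 1.2730, regime = windmill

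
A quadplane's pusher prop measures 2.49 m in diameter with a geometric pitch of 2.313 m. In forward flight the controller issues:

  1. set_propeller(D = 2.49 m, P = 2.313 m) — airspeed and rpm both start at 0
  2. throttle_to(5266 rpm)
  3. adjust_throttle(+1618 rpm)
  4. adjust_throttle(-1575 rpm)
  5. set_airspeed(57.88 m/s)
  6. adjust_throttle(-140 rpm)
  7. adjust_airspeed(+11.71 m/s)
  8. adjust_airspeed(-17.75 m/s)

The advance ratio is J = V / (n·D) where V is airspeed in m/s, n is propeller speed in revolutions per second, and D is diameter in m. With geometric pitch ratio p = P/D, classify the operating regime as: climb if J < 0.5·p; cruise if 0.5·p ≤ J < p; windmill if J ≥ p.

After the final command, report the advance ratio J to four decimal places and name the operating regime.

J = 0.2417, regime = climb

set_propeller: D = 2.49 m, P = 2.313 m (p = P/D = 0.928916); state ← (V=0, rpm=0)
throttle_to(5266): rpm ← 5266
adjust_throttle(+1618): rpm ← 5266 +1618 = 6884
adjust_throttle(-1575): rpm ← 6884 -1575 = 5309
set_airspeed(57.88): V ← 57.88 m/s
adjust_throttle(-140): rpm ← 5309 -140 = 5169
adjust_airspeed(+11.71): V ← 57.88 +11.71 = 69.59 m/s
adjust_airspeed(-17.75): V ← 69.59 -17.75 = 51.84 m/s
final state: V = 51.84 m/s, rpm = 5169 → n = rpm/60 = 86.150000 rev/s
J = V / (n·D) = 51.84 / (86.150000 × 2.49) = 0.241663
regime bands: climb J<0.4645 | cruise [0.4645, 0.9289) | windmill J≥0.9289
J = 0.2417 → climb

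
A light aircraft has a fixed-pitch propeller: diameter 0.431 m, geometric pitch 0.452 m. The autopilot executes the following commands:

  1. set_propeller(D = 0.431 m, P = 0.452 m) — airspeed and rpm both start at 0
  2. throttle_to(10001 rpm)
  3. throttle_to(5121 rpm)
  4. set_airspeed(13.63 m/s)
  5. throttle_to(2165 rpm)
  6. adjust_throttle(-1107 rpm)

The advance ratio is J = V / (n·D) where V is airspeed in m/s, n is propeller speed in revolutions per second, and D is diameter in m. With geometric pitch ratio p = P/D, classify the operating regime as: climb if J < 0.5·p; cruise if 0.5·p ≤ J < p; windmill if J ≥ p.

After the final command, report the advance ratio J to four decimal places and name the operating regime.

set_propeller: D = 0.431 m, P = 0.452 m (p = P/D = 1.048724); state ← (V=0, rpm=0)
throttle_to(10001): rpm ← 10001
throttle_to(5121): rpm ← 5121
set_airspeed(13.63): V ← 13.63 m/s
throttle_to(2165): rpm ← 2165
adjust_throttle(-1107): rpm ← 2165 -1107 = 1058
final state: V = 13.63 m/s, rpm = 1058 → n = rpm/60 = 17.633333 rev/s
J = V / (n·D) = 13.63 / (17.633333 × 0.431) = 1.793429
regime bands: climb J<0.5244 | cruise [0.5244, 1.0487) | windmill J≥1.0487
J = 1.7934 → windmill

J = 1.7934, regime = windmill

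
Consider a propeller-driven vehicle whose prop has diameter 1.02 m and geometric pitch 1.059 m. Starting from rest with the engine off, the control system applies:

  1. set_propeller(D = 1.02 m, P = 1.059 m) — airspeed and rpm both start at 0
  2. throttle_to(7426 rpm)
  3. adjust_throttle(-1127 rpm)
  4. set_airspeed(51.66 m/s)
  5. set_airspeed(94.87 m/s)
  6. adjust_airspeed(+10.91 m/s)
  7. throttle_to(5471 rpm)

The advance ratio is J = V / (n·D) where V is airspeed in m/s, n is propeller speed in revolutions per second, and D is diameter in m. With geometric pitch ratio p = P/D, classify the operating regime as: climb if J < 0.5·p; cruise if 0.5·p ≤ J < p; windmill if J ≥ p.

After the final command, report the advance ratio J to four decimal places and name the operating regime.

J = 1.1373, regime = windmill

set_propeller: D = 1.02 m, P = 1.059 m (p = P/D = 1.038235); state ← (V=0, rpm=0)
throttle_to(7426): rpm ← 7426
adjust_throttle(-1127): rpm ← 7426 -1127 = 6299
set_airspeed(51.66): V ← 51.66 m/s
set_airspeed(94.87): V ← 94.87 m/s
adjust_airspeed(+10.91): V ← 94.87 +10.91 = 105.78 m/s
throttle_to(5471): rpm ← 5471
final state: V = 105.78 m/s, rpm = 5471 → n = rpm/60 = 91.183333 rev/s
J = V / (n·D) = 105.78 / (91.183333 × 1.02) = 1.137334
regime bands: climb J<0.5191 | cruise [0.5191, 1.0382) | windmill J≥1.0382
J = 1.1373 → windmill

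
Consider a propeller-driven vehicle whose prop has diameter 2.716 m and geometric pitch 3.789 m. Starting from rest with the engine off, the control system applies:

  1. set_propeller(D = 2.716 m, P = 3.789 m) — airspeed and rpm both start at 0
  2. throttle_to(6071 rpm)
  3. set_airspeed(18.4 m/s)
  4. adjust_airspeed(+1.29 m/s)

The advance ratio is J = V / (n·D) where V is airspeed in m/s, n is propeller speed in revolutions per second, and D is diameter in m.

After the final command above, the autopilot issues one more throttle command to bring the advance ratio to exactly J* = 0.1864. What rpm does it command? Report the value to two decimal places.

rpm = 2333.57

set_propeller: D = 2.716 m, P = 3.789 m (p = P/D = 1.395066); state ← (V=0, rpm=0)
throttle_to(6071): rpm ← 6071
set_airspeed(18.4): V ← 18.4 m/s
adjust_airspeed(+1.29): V ← 18.4 +1.29 = 19.69 m/s
final state: V = 19.69 m/s, rpm = 6071 → n = rpm/60 = 101.183333 rev/s
target J* = 0.1864; solve J* = V/(n·D) for n: n = V/(J*·D) = 19.69/(0.1864 × 2.716) = 38.892875 rev/s
rpm = 60·n = 2333.572472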